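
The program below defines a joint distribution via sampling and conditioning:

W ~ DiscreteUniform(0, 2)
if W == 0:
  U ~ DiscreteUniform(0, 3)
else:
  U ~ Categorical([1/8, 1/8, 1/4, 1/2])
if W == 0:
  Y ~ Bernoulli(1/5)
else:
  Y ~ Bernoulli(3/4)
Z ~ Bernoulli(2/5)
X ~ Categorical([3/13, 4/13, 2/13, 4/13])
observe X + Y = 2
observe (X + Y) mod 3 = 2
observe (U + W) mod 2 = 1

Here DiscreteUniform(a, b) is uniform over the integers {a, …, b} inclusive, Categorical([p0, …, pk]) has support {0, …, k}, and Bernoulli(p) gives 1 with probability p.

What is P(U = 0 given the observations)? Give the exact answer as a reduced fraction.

Enumerate traces; 24 have nonzero weight after conditioning:
  (W=0, U=1, Y=0, Z=0, X=2) weight 2/325
  (W=0, U=1, Y=0, Z=1, X=2) weight 4/975
  (W=0, U=1, Y=1, Z=0, X=1) weight 1/325
  (W=0, U=1, Y=1, Z=1, X=1) weight 2/975
  (W=0, U=3, Y=0, Z=0, X=2) weight 2/325
  (W=0, U=3, Y=0, Z=1, X=2) weight 4/975
  (W=0, U=3, Y=1, Z=0, X=1) weight 1/325
  (W=0, U=3, Y=1, Z=1, X=1) weight 2/975
  (W=1, U=0, Y=0, Z=0, X=2) weight 1/1040
  (W=1, U=2, Y=0, Z=0, X=2) weight 1/520
  … 14 more
Group by U:
  weight(U=0) = 7/624
  weight(U=1) = 83/3120
  weight(U=2) = 7/312
  weight(U=3) = 47/780
Total weight = 7/624 + 83/3120 + 7/312 + 47/780 = 47/390
P(U=0 | obs) = 7/624 / 47/390 = 35/376
P(U=1 | obs) = 83/3120 / 47/390 = 83/376
P(U=2 | obs) = 7/312 / 47/390 = 35/188
P(U=3 | obs) = 47/780 / 47/390 = 1/2

P(U = 0 | obs) = 35/376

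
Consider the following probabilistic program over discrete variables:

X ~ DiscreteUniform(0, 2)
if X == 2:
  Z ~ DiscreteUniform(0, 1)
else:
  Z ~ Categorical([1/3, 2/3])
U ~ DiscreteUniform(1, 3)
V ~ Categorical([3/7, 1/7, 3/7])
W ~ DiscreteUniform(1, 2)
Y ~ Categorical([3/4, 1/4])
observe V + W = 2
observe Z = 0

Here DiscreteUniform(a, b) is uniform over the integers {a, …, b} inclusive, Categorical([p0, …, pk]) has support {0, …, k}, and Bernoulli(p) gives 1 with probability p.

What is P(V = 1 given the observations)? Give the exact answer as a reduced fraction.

Enumerate traces; 36 have nonzero weight after conditioning:
  (X=0, Z=0, U=1, V=0, W=2, Y=0) weight 1/168
  (X=0, Z=0, U=1, V=0, W=2, Y=1) weight 1/504
  (X=0, Z=0, U=1, V=1, W=1, Y=0) weight 1/504
  (X=0, Z=0, U=1, V=1, W=1, Y=1) weight 1/1512
  (X=0, Z=0, U=2, V=0, W=2, Y=0) weight 1/168
  (X=0, Z=0, U=2, V=0, W=2, Y=1) weight 1/504
  (X=0, Z=0, U=2, V=1, W=1, Y=0) weight 1/504
  (X=0, Z=0, U=2, V=1, W=1, Y=1) weight 1/1512
  … 28 more
Group by V:
  weight(V=0) = 1/12
  weight(V=1) = 1/36
Total weight = 1/12 + 1/36 = 1/9
P(V=0 | obs) = 1/12 / 1/9 = 3/4
P(V=1 | obs) = 1/36 / 1/9 = 1/4

P(V = 1 | obs) = 1/4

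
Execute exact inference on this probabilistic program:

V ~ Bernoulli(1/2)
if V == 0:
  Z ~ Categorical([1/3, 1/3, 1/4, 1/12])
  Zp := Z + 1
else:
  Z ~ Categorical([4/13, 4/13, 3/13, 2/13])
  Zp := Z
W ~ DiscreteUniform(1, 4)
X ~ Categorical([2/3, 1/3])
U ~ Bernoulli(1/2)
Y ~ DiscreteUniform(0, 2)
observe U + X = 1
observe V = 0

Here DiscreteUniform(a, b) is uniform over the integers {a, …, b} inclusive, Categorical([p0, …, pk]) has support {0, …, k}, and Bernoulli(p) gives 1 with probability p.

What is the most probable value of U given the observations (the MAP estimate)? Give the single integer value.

argmax_v P(U = v | obs) = 1

Enumerate traces; 96 have nonzero weight after conditioning:
  (V=0, Z=0, W=1, X=0, U=1, Y=0) weight 1/216
  (V=0, Z=0, W=1, X=0, U=1, Y=1) weight 1/216
  (V=0, Z=0, W=1, X=0, U=1, Y=2) weight 1/216
  (V=0, Z=0, W=1, X=1, U=0, Y=0) weight 1/432
  (V=0, Z=0, W=1, X=1, U=0, Y=1) weight 1/432
  (V=0, Z=0, W=1, X=1, U=0, Y=2) weight 1/432
  (V=0, Z=0, W=2, X=0, U=1, Y=0) weight 1/216
  (V=0, Z=0, W=2, X=0, U=1, Y=1) weight 1/216
  … 88 more
Group by U:
  weight(U=0) = 1/12
  weight(U=1) = 1/6
Total weight = 1/12 + 1/6 = 1/4
P(U=0 | obs) = 1/12 / 1/4 = 1/3
P(U=1 | obs) = 1/6 / 1/4 = 2/3
argmax = 1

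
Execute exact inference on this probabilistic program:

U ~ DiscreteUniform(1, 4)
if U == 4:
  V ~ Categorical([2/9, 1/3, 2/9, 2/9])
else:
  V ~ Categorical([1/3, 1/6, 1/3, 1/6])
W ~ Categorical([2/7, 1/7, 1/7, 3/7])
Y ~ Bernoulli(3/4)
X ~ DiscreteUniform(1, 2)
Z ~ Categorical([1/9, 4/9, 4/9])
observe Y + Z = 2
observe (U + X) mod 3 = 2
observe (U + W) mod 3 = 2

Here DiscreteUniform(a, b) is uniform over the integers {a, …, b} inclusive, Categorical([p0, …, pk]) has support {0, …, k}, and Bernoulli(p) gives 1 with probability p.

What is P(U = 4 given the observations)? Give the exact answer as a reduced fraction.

P(U = 4 | obs) = 1/3

Enumerate traces; 24 have nonzero weight after conditioning:
  (U=1, V=0, W=1, Y=0, X=1, Z=2) weight 1/1512
  (U=1, V=0, W=1, Y=1, X=1, Z=1) weight 1/504
  (U=1, V=1, W=1, Y=0, X=1, Z=2) weight 1/3024
  (U=1, V=1, W=1, Y=1, X=1, Z=1) weight 1/1008
  (U=1, V=2, W=1, Y=0, X=1, Z=2) weight 1/1512
  (U=1, V=2, W=1, Y=1, X=1, Z=1) weight 1/504
  (U=1, V=3, W=1, Y=0, X=1, Z=2) weight 1/3024
  (U=1, V=3, W=1, Y=1, X=1, Z=1) weight 1/1008
  (U=3, V=0, W=2, Y=0, X=2, Z=2) weight 1/1512
  (U=4, V=0, W=1, Y=0, X=1, Z=2) weight 1/2268
  … 14 more
Group by U:
  weight(U=1) = 1/126
  weight(U=3) = 1/126
  weight(U=4) = 1/126
Total weight = 1/126 + 1/126 + 1/126 = 1/42
P(U=1 | obs) = 1/126 / 1/42 = 1/3
P(U=3 | obs) = 1/126 / 1/42 = 1/3
P(U=4 | obs) = 1/126 / 1/42 = 1/3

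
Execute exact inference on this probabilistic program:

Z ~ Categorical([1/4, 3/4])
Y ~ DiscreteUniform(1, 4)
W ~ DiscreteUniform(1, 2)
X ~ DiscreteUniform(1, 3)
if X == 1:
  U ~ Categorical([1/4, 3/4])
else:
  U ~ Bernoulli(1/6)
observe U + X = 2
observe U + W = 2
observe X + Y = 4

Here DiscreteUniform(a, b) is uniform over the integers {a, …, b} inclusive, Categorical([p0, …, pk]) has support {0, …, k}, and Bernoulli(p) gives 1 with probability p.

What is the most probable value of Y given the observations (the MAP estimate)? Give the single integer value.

Enumerate traces; 4 have nonzero weight after conditioning:
  (Z=0, Y=2, W=2, X=2, U=0) weight 5/576
  (Z=0, Y=3, W=1, X=1, U=1) weight 1/128
  (Z=1, Y=2, W=2, X=2, U=0) weight 5/192
  (Z=1, Y=3, W=1, X=1, U=1) weight 3/128
Group by Y:
  weight(Y=2) = 5/144
  weight(Y=3) = 1/32
Total weight = 5/144 + 1/32 = 19/288
P(Y=2 | obs) = 5/144 / 19/288 = 10/19
P(Y=3 | obs) = 1/32 / 19/288 = 9/19
argmax = 2

argmax_v P(Y = v | obs) = 2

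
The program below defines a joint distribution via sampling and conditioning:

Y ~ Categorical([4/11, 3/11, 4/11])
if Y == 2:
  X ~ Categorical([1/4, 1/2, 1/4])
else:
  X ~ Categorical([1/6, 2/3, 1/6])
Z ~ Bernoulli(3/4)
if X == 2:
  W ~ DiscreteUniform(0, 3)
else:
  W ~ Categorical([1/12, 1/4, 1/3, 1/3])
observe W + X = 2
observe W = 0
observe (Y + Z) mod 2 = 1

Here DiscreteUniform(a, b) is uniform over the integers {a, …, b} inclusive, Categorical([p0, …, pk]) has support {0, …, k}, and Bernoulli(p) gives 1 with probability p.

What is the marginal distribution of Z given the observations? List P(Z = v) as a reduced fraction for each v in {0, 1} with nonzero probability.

P(Z=0) = 1/11, P(Z=1) = 10/11

Enumerate traces; 3 have nonzero weight after conditioning:
  (Y=0, X=2, Z=1, W=0) weight 1/88
  (Y=1, X=2, Z=0, W=0) weight 1/352
  (Y=2, X=2, Z=1, W=0) weight 3/176
Group by Z:
  weight(Z=0) = 1/352
  weight(Z=1) = 5/176
Total weight = 1/352 + 5/176 = 1/32
P(Z=0 | obs) = 1/352 / 1/32 = 1/11
P(Z=1 | obs) = 5/176 / 1/32 = 10/11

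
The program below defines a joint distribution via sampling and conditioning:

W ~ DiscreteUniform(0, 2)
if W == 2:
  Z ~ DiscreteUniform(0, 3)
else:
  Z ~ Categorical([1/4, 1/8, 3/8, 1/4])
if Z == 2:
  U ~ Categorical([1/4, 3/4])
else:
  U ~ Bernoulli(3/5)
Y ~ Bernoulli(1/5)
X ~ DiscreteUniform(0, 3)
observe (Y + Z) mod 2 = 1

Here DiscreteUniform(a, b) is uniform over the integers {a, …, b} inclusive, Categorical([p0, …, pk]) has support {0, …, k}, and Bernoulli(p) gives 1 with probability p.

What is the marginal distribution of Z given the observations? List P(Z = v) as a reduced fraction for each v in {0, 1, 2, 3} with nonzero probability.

P(Z=0) = 1/9, P(Z=1) = 8/27, P(Z=2) = 4/27, P(Z=3) = 4/9

Enumerate traces; 96 have nonzero weight after conditioning:
  (W=0, Z=0, U=0, Y=1, X=0) weight 1/600
  (W=0, Z=0, U=0, Y=1, X=1) weight 1/600
  (W=0, Z=0, U=0, Y=1, X=2) weight 1/600
  (W=0, Z=0, U=0, Y=1, X=3) weight 1/600
  (W=0, Z=0, U=1, Y=1, X=0) weight 1/400
  (W=0, Z=0, U=1, Y=1, X=1) weight 1/400
  (W=0, Z=0, U=1, Y=1, X=2) weight 1/400
  (W=0, Z=0, U=1, Y=1, X=3) weight 1/400
  (W=0, Z=1, U=0, Y=0, X=0) weight 1/300
  (W=0, Z=2, U=0, Y=1, X=0) weight 1/640
  … 86 more
Group by Z:
  weight(Z=0) = 1/20
  weight(Z=1) = 2/15
  weight(Z=2) = 1/15
  weight(Z=3) = 1/5
Total weight = 1/20 + 2/15 + 1/15 + 1/5 = 9/20
P(Z=0 | obs) = 1/20 / 9/20 = 1/9
P(Z=1 | obs) = 2/15 / 9/20 = 8/27
P(Z=2 | obs) = 1/15 / 9/20 = 4/27
P(Z=3 | obs) = 1/5 / 9/20 = 4/9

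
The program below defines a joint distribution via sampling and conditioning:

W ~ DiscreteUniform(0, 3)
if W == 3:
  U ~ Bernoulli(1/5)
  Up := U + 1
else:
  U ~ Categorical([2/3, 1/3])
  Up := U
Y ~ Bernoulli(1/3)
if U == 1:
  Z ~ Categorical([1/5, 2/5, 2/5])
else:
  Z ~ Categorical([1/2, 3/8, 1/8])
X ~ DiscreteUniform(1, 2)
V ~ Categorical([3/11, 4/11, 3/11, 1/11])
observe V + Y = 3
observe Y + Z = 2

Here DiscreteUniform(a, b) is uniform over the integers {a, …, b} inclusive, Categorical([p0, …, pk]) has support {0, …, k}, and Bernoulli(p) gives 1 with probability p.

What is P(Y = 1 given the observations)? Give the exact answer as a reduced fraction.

Enumerate traces; 32 have nonzero weight after conditioning:
  (W=0, U=0, Y=0, Z=2, X=1, V=3) weight 1/1584
  (W=0, U=0, Y=0, Z=2, X=2, V=3) weight 1/1584
  (W=0, U=0, Y=1, Z=1, X=1, V=2) weight 1/352
  (W=0, U=0, Y=1, Z=1, X=2, V=2) weight 1/352
  (W=0, U=1, Y=0, Z=2, X=1, V=3) weight 1/990
  (W=0, U=1, Y=0, Z=2, X=2, V=3) weight 1/990
  (W=0, U=1, Y=1, Z=1, X=1, V=2) weight 1/660
  (W=0, U=1, Y=1, Z=1, X=2, V=2) weight 1/660
  … 24 more
Group by Y:
  weight(Y=0) = 83/6600
  weight(Y=1) = 153/4400
Total weight = 83/6600 + 153/4400 = 25/528
P(Y=0 | obs) = 83/6600 / 25/528 = 166/625
P(Y=1 | obs) = 153/4400 / 25/528 = 459/625

P(Y = 1 | obs) = 459/625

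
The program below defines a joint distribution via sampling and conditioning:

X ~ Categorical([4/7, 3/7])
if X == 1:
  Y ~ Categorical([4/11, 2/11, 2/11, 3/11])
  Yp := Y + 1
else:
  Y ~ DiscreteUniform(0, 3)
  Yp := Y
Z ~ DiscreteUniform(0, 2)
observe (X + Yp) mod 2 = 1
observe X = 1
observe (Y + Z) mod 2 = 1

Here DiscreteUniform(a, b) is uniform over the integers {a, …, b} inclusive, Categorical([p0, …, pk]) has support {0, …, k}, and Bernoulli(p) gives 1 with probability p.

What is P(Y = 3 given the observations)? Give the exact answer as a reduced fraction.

Enumerate traces; 4 have nonzero weight after conditioning:
  (X=1, Y=1, Z=0) weight 2/77
  (X=1, Y=1, Z=2) weight 2/77
  (X=1, Y=3, Z=0) weight 3/77
  (X=1, Y=3, Z=2) weight 3/77
Group by Y:
  weight(Y=1) = 4/77
  weight(Y=3) = 6/77
Total weight = 4/77 + 6/77 = 10/77
P(Y=1 | obs) = 4/77 / 10/77 = 2/5
P(Y=3 | obs) = 6/77 / 10/77 = 3/5

P(Y = 3 | obs) = 3/5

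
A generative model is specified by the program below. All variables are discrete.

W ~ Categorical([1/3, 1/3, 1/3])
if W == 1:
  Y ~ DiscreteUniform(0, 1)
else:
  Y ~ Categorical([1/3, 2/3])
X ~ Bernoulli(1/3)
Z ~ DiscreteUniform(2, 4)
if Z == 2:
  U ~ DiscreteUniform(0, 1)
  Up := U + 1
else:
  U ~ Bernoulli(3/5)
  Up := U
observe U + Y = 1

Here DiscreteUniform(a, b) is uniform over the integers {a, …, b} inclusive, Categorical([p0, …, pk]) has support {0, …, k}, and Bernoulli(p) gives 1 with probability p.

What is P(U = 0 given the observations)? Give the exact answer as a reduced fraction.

P(U = 0 | obs) = 143/262

Enumerate traces; 36 have nonzero weight after conditioning:
  (W=0, Y=0, X=0, Z=2, U=1) weight 1/81
  (W=0, Y=0, X=0, Z=3, U=1) weight 2/135
  (W=0, Y=0, X=0, Z=4, U=1) weight 2/135
  (W=0, Y=0, X=1, Z=2, U=1) weight 1/162
  (W=0, Y=0, X=1, Z=3, U=1) weight 1/135
  (W=0, Y=0, X=1, Z=4, U=1) weight 1/135
  (W=0, Y=1, X=0, Z=2, U=0) weight 2/81
  (W=0, Y=1, X=0, Z=3, U=0) weight 8/405
  … 28 more
Group by U:
  weight(U=0) = 143/540
  weight(U=1) = 119/540
Total weight = 143/540 + 119/540 = 131/270
P(U=0 | obs) = 143/540 / 131/270 = 143/262
P(U=1 | obs) = 119/540 / 131/270 = 119/262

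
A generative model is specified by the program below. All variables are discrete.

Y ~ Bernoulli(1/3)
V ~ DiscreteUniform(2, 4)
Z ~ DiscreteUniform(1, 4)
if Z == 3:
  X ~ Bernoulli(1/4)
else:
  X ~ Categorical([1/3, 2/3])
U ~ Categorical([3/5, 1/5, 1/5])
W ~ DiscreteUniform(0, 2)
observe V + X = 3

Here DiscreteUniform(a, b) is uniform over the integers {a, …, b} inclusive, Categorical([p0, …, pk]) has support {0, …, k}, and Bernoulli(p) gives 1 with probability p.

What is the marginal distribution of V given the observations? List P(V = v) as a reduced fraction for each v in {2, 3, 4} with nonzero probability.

P(V=2) = 9/16, P(V=3) = 7/16

Enumerate traces; 144 have nonzero weight after conditioning:
  (Y=0, V=2, Z=1, X=1, U=0, W=0) weight 1/135
  (Y=0, V=2, Z=1, X=1, U=0, W=1) weight 1/135
  (Y=0, V=2, Z=1, X=1, U=0, W=2) weight 1/135
  (Y=0, V=2, Z=1, X=1, U=1, W=0) weight 1/405
  (Y=0, V=2, Z=1, X=1, U=1, W=1) weight 1/405
  (Y=0, V=2, Z=1, X=1, U=1, W=2) weight 1/405
  (Y=0, V=2, Z=1, X=1, U=2, W=0) weight 1/405
  (Y=0, V=2, Z=1, X=1, U=2, W=1) weight 1/405
  (Y=0, V=3, Z=1, X=0, U=0, W=0) weight 1/270
  … 135 more
Group by V:
  weight(V=2) = 3/16
  weight(V=3) = 7/48
Total weight = 3/16 + 7/48 = 1/3
P(V=2 | obs) = 3/16 / 1/3 = 9/16
P(V=3 | obs) = 7/48 / 1/3 = 7/16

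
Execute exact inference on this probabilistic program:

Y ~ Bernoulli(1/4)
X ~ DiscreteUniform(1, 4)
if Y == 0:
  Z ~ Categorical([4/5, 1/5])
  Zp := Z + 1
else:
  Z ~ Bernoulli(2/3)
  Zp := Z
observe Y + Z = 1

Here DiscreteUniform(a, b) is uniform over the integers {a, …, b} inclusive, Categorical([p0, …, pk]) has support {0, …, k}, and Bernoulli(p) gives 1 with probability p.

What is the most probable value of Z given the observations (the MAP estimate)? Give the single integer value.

argmax_v P(Z = v | obs) = 1

Enumerate traces; 8 have nonzero weight after conditioning:
  (Y=0, X=1, Z=1) weight 3/80
  (Y=0, X=2, Z=1) weight 3/80
  (Y=0, X=3, Z=1) weight 3/80
  (Y=0, X=4, Z=1) weight 3/80
  (Y=1, X=1, Z=0) weight 1/48
  (Y=1, X=2, Z=0) weight 1/48
  (Y=1, X=3, Z=0) weight 1/48
  (Y=1, X=4, Z=0) weight 1/48
Group by Z:
  weight(Z=0) = 1/12
  weight(Z=1) = 3/20
Total weight = 1/12 + 3/20 = 7/30
P(Z=0 | obs) = 1/12 / 7/30 = 5/14
P(Z=1 | obs) = 3/20 / 7/30 = 9/14
argmax = 1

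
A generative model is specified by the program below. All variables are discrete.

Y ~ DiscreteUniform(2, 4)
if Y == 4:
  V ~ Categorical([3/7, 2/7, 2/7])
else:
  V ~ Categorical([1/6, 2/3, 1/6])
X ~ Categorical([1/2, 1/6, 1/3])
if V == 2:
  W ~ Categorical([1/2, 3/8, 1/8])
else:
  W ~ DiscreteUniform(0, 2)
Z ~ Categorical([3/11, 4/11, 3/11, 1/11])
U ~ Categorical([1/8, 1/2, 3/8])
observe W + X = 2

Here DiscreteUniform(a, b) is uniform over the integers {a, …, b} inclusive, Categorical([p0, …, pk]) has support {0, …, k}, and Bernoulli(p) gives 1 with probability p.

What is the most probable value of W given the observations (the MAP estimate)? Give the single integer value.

Enumerate traces; 324 have nonzero weight after conditioning:
  (Y=2, V=0, X=0, W=2, Z=0, U=0) weight 1/3168
  (Y=2, V=0, X=0, W=2, Z=0, U=1) weight 1/792
  (Y=2, V=0, X=0, W=2, Z=0, U=2) weight 1/1056
  (Y=2, V=0, X=0, W=2, Z=1, U=0) weight 1/2376
  (Y=2, V=0, X=0, W=2, Z=1, U=1) weight 1/594
  (Y=2, V=0, X=0, W=2, Z=1, U=2) weight 1/792
  (Y=2, V=0, X=0, W=2, Z=2, U=0) weight 1/3168
  (Y=2, V=0, X=0, W=2, Z=2, U=1) weight 1/792
  (Y=2, V=0, X=1, W=1, Z=0, U=0) weight 1/9504
  (Y=2, V=0, X=2, W=0, Z=0, U=0) weight 1/4752
  … 314 more
Group by W:
  weight(W=0) = 139/1134
  weight(W=1) = 517/9072
  weight(W=2) = 439/3024
Total weight = 139/1134 + 517/9072 + 439/3024 = 491/1512
P(W=0 | obs) = 139/1134 / 491/1512 = 556/1473
P(W=1 | obs) = 517/9072 / 491/1512 = 517/2946
P(W=2 | obs) = 439/3024 / 491/1512 = 439/982
argmax = 2

argmax_v P(W = v | obs) = 2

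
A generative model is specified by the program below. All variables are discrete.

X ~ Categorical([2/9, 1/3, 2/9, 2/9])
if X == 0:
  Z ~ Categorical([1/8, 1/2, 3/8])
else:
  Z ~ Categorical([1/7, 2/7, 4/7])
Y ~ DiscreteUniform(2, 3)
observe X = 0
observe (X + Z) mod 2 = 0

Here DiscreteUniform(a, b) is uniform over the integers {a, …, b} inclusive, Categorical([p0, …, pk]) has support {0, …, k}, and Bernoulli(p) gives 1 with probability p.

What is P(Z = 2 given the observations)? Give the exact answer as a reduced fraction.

P(Z = 2 | obs) = 3/4

Enumerate traces; 4 have nonzero weight after conditioning:
  (X=0, Z=0, Y=2) weight 1/72
  (X=0, Z=0, Y=3) weight 1/72
  (X=0, Z=2, Y=2) weight 1/24
  (X=0, Z=2, Y=3) weight 1/24
Group by Z:
  weight(Z=0) = 1/36
  weight(Z=2) = 1/12
Total weight = 1/36 + 1/12 = 1/9
P(Z=0 | obs) = 1/36 / 1/9 = 1/4
P(Z=2 | obs) = 1/12 / 1/9 = 3/4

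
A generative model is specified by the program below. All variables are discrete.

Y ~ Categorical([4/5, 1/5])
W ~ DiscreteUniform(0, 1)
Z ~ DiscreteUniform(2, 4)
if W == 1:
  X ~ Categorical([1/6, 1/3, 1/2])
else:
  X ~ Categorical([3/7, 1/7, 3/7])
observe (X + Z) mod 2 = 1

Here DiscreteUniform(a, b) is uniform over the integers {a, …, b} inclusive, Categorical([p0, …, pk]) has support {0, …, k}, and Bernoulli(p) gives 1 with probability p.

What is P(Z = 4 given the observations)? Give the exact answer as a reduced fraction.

Enumerate traces; 16 have nonzero weight after conditioning:
  (Y=0, W=0, Z=2, X=1) weight 2/105
  (Y=0, W=0, Z=3, X=0) weight 2/35
  (Y=0, W=0, Z=3, X=2) weight 2/35
  (Y=0, W=0, Z=4, X=1) weight 2/105
  (Y=0, W=1, Z=2, X=1) weight 2/45
  (Y=0, W=1, Z=3, X=0) weight 1/45
  (Y=0, W=1, Z=3, X=2) weight 1/15
  (Y=0, W=1, Z=4, X=1) weight 2/45
  … 8 more
Group by Z:
  weight(Z=2) = 5/63
  weight(Z=3) = 16/63
  weight(Z=4) = 5/63
Total weight = 5/63 + 16/63 + 5/63 = 26/63
P(Z=2 | obs) = 5/63 / 26/63 = 5/26
P(Z=3 | obs) = 16/63 / 26/63 = 8/13
P(Z=4 | obs) = 5/63 / 26/63 = 5/26

P(Z = 4 | obs) = 5/26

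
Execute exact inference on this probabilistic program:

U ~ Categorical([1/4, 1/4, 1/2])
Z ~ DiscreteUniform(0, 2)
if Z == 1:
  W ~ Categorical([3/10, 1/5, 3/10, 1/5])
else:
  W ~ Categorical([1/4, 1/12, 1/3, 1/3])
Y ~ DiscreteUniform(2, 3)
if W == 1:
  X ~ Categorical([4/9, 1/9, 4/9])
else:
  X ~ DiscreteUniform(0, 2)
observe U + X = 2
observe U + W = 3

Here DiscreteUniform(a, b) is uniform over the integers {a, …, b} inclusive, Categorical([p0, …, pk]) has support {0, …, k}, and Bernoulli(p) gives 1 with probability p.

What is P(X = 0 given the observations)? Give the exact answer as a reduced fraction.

Enumerate traces; 18 have nonzero weight after conditioning:
  (U=0, Z=0, W=3, Y=2, X=2) weight 1/216
  (U=0, Z=0, W=3, Y=3, X=2) weight 1/216
  (U=0, Z=1, W=3, Y=2, X=2) weight 1/360
  (U=0, Z=1, W=3, Y=3, X=2) weight 1/360
  (U=0, Z=2, W=3, Y=2, X=2) weight 1/216
  (U=0, Z=2, W=3, Y=3, X=2) weight 1/216
  (U=1, Z=0, W=2, Y=2, X=1) weight 1/216
  (U=1, Z=0, W=2, Y=3, X=1) weight 1/216
  (U=2, Z=0, W=1, Y=2, X=0) weight 1/324
  … 9 more
Group by X:
  weight(X=0) = 11/405
  weight(X=1) = 29/1080
  weight(X=2) = 13/540
Total weight = 11/405 + 29/1080 + 13/540 = 253/3240
P(X=0 | obs) = 11/405 / 253/3240 = 8/23
P(X=1 | obs) = 29/1080 / 253/3240 = 87/253
P(X=2 | obs) = 13/540 / 253/3240 = 78/253

P(X = 0 | obs) = 8/23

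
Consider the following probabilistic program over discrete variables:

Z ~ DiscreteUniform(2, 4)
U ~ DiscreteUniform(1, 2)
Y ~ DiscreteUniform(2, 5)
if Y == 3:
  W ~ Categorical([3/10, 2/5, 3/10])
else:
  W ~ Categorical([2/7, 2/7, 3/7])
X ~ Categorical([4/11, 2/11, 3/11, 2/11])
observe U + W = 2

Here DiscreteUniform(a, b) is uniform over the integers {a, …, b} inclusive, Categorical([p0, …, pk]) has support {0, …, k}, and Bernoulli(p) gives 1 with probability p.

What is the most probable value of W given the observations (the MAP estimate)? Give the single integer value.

argmax_v P(W = v | obs) = 1

Enumerate traces; 96 have nonzero weight after conditioning:
  (Z=2, U=1, Y=2, W=1, X=0) weight 1/231
  (Z=2, U=1, Y=2, W=1, X=1) weight 1/462
  (Z=2, U=1, Y=2, W=1, X=2) weight 1/308
  (Z=2, U=1, Y=2, W=1, X=3) weight 1/462
  (Z=2, U=1, Y=3, W=1, X=0) weight 1/165
  (Z=2, U=1, Y=3, W=1, X=1) weight 1/330
  (Z=2, U=1, Y=3, W=1, X=2) weight 1/220
  (Z=2, U=1, Y=3, W=1, X=3) weight 1/330
  (Z=2, U=2, Y=2, W=0, X=0) weight 1/231
  … 87 more
Group by W:
  weight(W=0) = 81/560
  weight(W=1) = 11/70
Total weight = 81/560 + 11/70 = 169/560
P(W=0 | obs) = 81/560 / 169/560 = 81/169
P(W=1 | obs) = 11/70 / 169/560 = 88/169
argmax = 1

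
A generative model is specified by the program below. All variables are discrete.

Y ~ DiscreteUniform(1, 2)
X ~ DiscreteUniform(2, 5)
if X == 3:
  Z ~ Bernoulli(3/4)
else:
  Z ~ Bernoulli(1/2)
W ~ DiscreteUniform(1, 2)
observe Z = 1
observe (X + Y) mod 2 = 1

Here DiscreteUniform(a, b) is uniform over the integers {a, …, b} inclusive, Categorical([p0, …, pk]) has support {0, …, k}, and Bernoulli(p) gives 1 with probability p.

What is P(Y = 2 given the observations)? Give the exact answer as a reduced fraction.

Enumerate traces; 8 have nonzero weight after conditioning:
  (Y=1, X=2, Z=1, W=1) weight 1/32
  (Y=1, X=2, Z=1, W=2) weight 1/32
  (Y=1, X=4, Z=1, W=1) weight 1/32
  (Y=1, X=4, Z=1, W=2) weight 1/32
  (Y=2, X=3, Z=1, W=1) weight 3/64
  (Y=2, X=3, Z=1, W=2) weight 3/64
  (Y=2, X=5, Z=1, W=1) weight 1/32
  (Y=2, X=5, Z=1, W=2) weight 1/32
Group by Y:
  weight(Y=1) = 1/8
  weight(Y=2) = 5/32
Total weight = 1/8 + 5/32 = 9/32
P(Y=1 | obs) = 1/8 / 9/32 = 4/9
P(Y=2 | obs) = 5/32 / 9/32 = 5/9

P(Y = 2 | obs) = 5/9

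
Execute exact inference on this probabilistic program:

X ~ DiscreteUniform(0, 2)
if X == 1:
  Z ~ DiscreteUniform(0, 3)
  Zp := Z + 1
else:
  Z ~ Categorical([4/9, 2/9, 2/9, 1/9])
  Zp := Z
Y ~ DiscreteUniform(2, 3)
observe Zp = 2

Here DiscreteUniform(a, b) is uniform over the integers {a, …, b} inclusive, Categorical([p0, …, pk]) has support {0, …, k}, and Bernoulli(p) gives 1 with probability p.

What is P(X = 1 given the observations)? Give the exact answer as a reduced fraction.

P(X = 1 | obs) = 9/25

Enumerate traces; 6 have nonzero weight after conditioning:
  (X=0, Z=2, Y=2) weight 1/27
  (X=0, Z=2, Y=3) weight 1/27
  (X=1, Z=1, Y=2) weight 1/24
  (X=1, Z=1, Y=3) weight 1/24
  (X=2, Z=2, Y=2) weight 1/27
  (X=2, Z=2, Y=3) weight 1/27
Group by X:
  weight(X=0) = 2/27
  weight(X=1) = 1/12
  weight(X=2) = 2/27
Total weight = 2/27 + 1/12 + 2/27 = 25/108
P(X=0 | obs) = 2/27 / 25/108 = 8/25
P(X=1 | obs) = 1/12 / 25/108 = 9/25
P(X=2 | obs) = 2/27 / 25/108 = 8/25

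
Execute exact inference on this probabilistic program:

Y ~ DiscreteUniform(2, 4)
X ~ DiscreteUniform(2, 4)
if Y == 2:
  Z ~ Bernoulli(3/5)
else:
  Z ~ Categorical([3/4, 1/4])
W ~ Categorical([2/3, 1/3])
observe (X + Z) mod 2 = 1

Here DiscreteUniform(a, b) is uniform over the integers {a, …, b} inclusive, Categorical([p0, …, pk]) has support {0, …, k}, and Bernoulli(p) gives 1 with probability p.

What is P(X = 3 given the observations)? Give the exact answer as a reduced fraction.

P(X = 3 | obs) = 19/41

Enumerate traces; 18 have nonzero weight after conditioning:
  (Y=2, X=2, Z=1, W=0) weight 2/45
  (Y=2, X=2, Z=1, W=1) weight 1/45
  (Y=2, X=3, Z=0, W=0) weight 4/135
  (Y=2, X=3, Z=0, W=1) weight 2/135
  (Y=2, X=4, Z=1, W=0) weight 2/45
  (Y=2, X=4, Z=1, W=1) weight 1/45
  (Y=3, X=2, Z=1, W=0) weight 1/54
  (Y=3, X=2, Z=1, W=1) weight 1/108
  … 10 more
Group by X:
  weight(X=2) = 11/90
  weight(X=3) = 19/90
  weight(X=4) = 11/90
Total weight = 11/90 + 19/90 + 11/90 = 41/90
P(X=2 | obs) = 11/90 / 41/90 = 11/41
P(X=3 | obs) = 19/90 / 41/90 = 19/41
P(X=4 | obs) = 11/90 / 41/90 = 11/41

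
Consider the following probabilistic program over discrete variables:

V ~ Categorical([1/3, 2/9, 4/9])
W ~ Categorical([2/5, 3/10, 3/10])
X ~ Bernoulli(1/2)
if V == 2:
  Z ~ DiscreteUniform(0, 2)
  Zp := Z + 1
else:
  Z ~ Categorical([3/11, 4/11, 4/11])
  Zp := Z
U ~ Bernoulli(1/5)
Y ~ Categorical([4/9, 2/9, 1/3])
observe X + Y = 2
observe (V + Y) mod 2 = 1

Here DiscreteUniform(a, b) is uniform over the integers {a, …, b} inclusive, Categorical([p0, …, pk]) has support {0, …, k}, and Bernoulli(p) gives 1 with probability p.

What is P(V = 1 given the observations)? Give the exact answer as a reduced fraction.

P(V = 1 | obs) = 3/10

Enumerate traces; 54 have nonzero weight after conditioning:
  (V=0, W=0, X=1, Z=0, U=0, Y=1) weight 8/2475
  (V=0, W=0, X=1, Z=0, U=1, Y=1) weight 2/2475
  (V=0, W=0, X=1, Z=1, U=0, Y=1) weight 32/7425
  (V=0, W=0, X=1, Z=1, U=1, Y=1) weight 8/7425
  (V=0, W=0, X=1, Z=2, U=0, Y=1) weight 32/7425
  (V=0, W=0, X=1, Z=2, U=1, Y=1) weight 8/7425
  (V=0, W=1, X=1, Z=0, U=0, Y=1) weight 2/825
  (V=0, W=1, X=1, Z=0, U=1, Y=1) weight 1/1650
  (V=1, W=0, X=0, Z=0, U=0, Y=2) weight 8/2475
  (V=2, W=0, X=1, Z=0, U=0, Y=1) weight 32/6075
  … 44 more
Group by V:
  weight(V=0) = 1/27
  weight(V=1) = 1/27
  weight(V=2) = 4/81
Total weight = 1/27 + 1/27 + 4/81 = 10/81
P(V=0 | obs) = 1/27 / 10/81 = 3/10
P(V=1 | obs) = 1/27 / 10/81 = 3/10
P(V=2 | obs) = 4/81 / 10/81 = 2/5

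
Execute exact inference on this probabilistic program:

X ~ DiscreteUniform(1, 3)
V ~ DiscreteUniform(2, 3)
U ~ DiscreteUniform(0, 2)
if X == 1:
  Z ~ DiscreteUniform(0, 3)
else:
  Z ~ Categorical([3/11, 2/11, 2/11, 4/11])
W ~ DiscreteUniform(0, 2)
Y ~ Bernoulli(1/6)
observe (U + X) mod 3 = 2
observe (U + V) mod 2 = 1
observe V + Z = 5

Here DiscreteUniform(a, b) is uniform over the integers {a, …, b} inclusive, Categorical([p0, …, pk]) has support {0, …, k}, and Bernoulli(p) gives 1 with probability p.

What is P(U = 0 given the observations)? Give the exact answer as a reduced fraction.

P(U = 0 | obs) = 8/27

Enumerate traces; 18 have nonzero weight after conditioning:
  (X=1, V=2, U=1, Z=3, W=0, Y=0) weight 5/1296
  (X=1, V=2, U=1, Z=3, W=0, Y=1) weight 1/1296
  (X=1, V=2, U=1, Z=3, W=1, Y=0) weight 5/1296
  (X=1, V=2, U=1, Z=3, W=1, Y=1) weight 1/1296
  (X=1, V=2, U=1, Z=3, W=2, Y=0) weight 5/1296
  (X=1, V=2, U=1, Z=3, W=2, Y=1) weight 1/1296
  (X=2, V=3, U=0, Z=2, W=0, Y=0) weight 5/1782
  (X=2, V=3, U=0, Z=2, W=0, Y=1) weight 1/1782
  (X=3, V=3, U=2, Z=2, W=0, Y=0) weight 5/1782
  … 9 more
Group by U:
  weight(U=0) = 1/99
  weight(U=1) = 1/72
  weight(U=2) = 1/99
Total weight = 1/99 + 1/72 + 1/99 = 3/88
P(U=0 | obs) = 1/99 / 3/88 = 8/27
P(U=1 | obs) = 1/72 / 3/88 = 11/27
P(U=2 | obs) = 1/99 / 3/88 = 8/27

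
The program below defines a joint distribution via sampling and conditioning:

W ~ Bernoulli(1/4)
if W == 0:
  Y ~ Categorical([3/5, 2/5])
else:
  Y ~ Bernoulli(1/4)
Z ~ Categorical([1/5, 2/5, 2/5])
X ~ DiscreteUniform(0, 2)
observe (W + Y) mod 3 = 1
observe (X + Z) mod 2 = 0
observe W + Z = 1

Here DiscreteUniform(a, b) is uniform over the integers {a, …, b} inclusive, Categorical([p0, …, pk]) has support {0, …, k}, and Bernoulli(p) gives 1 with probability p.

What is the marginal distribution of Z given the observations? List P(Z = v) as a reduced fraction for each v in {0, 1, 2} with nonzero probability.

Enumerate traces; 3 have nonzero weight after conditioning:
  (W=0, Y=1, Z=1, X=1) weight 1/25
  (W=1, Y=0, Z=0, X=0) weight 1/80
  (W=1, Y=0, Z=0, X=2) weight 1/80
Group by Z:
  weight(Z=0) = 1/40
  weight(Z=1) = 1/25
Total weight = 1/40 + 1/25 = 13/200
P(Z=0 | obs) = 1/40 / 13/200 = 5/13
P(Z=1 | obs) = 1/25 / 13/200 = 8/13

P(Z=0) = 5/13, P(Z=1) = 8/13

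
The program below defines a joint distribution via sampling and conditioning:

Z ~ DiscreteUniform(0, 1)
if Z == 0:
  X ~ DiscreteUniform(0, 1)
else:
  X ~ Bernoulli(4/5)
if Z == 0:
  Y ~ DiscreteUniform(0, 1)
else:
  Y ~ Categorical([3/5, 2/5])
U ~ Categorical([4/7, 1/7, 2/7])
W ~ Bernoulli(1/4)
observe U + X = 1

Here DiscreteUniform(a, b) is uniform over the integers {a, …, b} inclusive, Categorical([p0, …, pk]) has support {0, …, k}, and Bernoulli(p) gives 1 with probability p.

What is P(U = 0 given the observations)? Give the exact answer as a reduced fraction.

P(U = 0 | obs) = 52/59

Enumerate traces; 16 have nonzero weight after conditioning:
  (Z=0, X=0, Y=0, U=1, W=0) weight 3/224
  (Z=0, X=0, Y=0, U=1, W=1) weight 1/224
  (Z=0, X=0, Y=1, U=1, W=0) weight 3/224
  (Z=0, X=0, Y=1, U=1, W=1) weight 1/224
  (Z=0, X=1, Y=0, U=0, W=0) weight 3/56
  (Z=0, X=1, Y=0, U=0, W=1) weight 1/56
  (Z=0, X=1, Y=1, U=0, W=0) weight 3/56
  (Z=0, X=1, Y=1, U=0, W=1) weight 1/56
  … 8 more
Group by U:
  weight(U=0) = 13/35
  weight(U=1) = 1/20
Total weight = 13/35 + 1/20 = 59/140
P(U=0 | obs) = 13/35 / 59/140 = 52/59
P(U=1 | obs) = 1/20 / 59/140 = 7/59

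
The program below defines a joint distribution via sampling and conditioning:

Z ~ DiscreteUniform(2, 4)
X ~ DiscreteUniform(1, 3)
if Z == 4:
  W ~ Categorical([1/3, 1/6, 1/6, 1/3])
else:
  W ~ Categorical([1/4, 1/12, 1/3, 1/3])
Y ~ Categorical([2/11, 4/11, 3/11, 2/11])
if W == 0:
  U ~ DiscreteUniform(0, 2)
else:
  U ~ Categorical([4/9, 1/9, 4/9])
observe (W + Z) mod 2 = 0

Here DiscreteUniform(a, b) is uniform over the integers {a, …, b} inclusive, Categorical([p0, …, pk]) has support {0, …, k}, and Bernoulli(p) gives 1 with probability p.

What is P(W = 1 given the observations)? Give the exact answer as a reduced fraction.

Enumerate traces; 216 have nonzero weight after conditioning:
  (Z=2, X=1, W=0, Y=0, U=0) weight 1/594
  (Z=2, X=1, W=0, Y=0, U=1) weight 1/594
  (Z=2, X=1, W=0, Y=0, U=2) weight 1/594
  (Z=2, X=1, W=0, Y=1, U=0) weight 1/297
  (Z=2, X=1, W=0, Y=1, U=1) weight 1/297
  (Z=2, X=1, W=0, Y=1, U=2) weight 1/297
  (Z=2, X=1, W=0, Y=2, U=0) weight 1/396
  (Z=2, X=1, W=0, Y=2, U=1) weight 1/396
  (Z=2, X=1, W=2, Y=0, U=0) weight 8/2673
  (Z=3, X=1, W=1, Y=0, U=0) weight 2/2673
  … 206 more
Group by W:
  weight(W=0) = 7/36
  weight(W=1) = 1/36
  weight(W=2) = 1/6
  weight(W=3) = 1/9
Total weight = 7/36 + 1/36 + 1/6 + 1/9 = 1/2
P(W=0 | obs) = 7/36 / 1/2 = 7/18
P(W=1 | obs) = 1/36 / 1/2 = 1/18
P(W=2 | obs) = 1/6 / 1/2 = 1/3
P(W=3 | obs) = 1/9 / 1/2 = 2/9

P(W = 1 | obs) = 1/18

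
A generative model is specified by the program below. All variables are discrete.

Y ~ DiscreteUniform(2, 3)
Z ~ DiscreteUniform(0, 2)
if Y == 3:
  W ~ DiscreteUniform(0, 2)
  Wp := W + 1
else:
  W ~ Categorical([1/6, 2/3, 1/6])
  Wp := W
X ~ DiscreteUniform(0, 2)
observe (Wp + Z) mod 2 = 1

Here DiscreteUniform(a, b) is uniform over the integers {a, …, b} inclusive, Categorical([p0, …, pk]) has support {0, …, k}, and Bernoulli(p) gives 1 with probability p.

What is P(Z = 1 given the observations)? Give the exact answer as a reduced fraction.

P(Z = 1 | obs) = 1/5

Enumerate traces; 27 have nonzero weight after conditioning:
  (Y=2, Z=0, W=1, X=0) weight 1/27
  (Y=2, Z=0, W=1, X=1) weight 1/27
  (Y=2, Z=0, W=1, X=2) weight 1/27
  (Y=2, Z=1, W=0, X=0) weight 1/108
  (Y=2, Z=1, W=0, X=1) weight 1/108
  (Y=2, Z=1, W=0, X=2) weight 1/108
  (Y=2, Z=1, W=2, X=0) weight 1/108
  (Y=2, Z=1, W=2, X=1) weight 1/108
  (Y=2, Z=2, W=1, X=0) weight 1/27
  … 18 more
Group by Z:
  weight(Z=0) = 2/9
  weight(Z=1) = 1/9
  weight(Z=2) = 2/9
Total weight = 2/9 + 1/9 + 2/9 = 5/9
P(Z=0 | obs) = 2/9 / 5/9 = 2/5
P(Z=1 | obs) = 1/9 / 5/9 = 1/5
P(Z=2 | obs) = 2/9 / 5/9 = 2/5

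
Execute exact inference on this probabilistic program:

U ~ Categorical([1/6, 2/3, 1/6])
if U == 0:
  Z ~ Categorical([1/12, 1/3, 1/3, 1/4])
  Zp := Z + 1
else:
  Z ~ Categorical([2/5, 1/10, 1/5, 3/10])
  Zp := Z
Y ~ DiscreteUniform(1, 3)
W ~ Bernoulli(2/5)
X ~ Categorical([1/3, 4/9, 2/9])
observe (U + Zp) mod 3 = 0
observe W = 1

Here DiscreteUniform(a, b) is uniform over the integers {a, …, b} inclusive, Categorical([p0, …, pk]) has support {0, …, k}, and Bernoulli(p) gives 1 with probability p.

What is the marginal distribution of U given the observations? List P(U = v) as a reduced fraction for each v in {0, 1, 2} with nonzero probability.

P(U=0) = 10/37, P(U=1) = 24/37, P(U=2) = 3/37

Enumerate traces; 27 have nonzero weight after conditioning:
  (U=0, Z=2, Y=1, W=1, X=0) weight 1/405
  (U=0, Z=2, Y=1, W=1, X=1) weight 4/1215
  (U=0, Z=2, Y=1, W=1, X=2) weight 2/1215
  (U=0, Z=2, Y=2, W=1, X=0) weight 1/405
  (U=0, Z=2, Y=2, W=1, X=1) weight 4/1215
  (U=0, Z=2, Y=2, W=1, X=2) weight 2/1215
  (U=0, Z=2, Y=3, W=1, X=0) weight 1/405
  (U=0, Z=2, Y=3, W=1, X=1) weight 4/1215
  (U=1, Z=2, Y=1, W=1, X=0) weight 4/675
  (U=2, Z=1, Y=1, W=1, X=0) weight 1/1350
  … 17 more
Group by U:
  weight(U=0) = 1/45
  weight(U=1) = 4/75
  weight(U=2) = 1/150
Total weight = 1/45 + 4/75 + 1/150 = 37/450
P(U=0 | obs) = 1/45 / 37/450 = 10/37
P(U=1 | obs) = 4/75 / 37/450 = 24/37
P(U=2 | obs) = 1/150 / 37/450 = 3/37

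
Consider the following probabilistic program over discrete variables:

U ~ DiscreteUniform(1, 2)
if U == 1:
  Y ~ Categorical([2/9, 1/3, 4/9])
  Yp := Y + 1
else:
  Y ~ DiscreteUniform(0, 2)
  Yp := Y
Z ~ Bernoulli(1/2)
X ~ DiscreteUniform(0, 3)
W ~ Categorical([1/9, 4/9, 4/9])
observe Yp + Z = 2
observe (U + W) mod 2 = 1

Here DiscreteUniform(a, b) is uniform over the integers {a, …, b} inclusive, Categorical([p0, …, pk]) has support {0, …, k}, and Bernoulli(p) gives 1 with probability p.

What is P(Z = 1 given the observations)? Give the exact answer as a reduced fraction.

P(Z = 1 | obs) = 22/49

Enumerate traces; 24 have nonzero weight after conditioning:
  (U=1, Y=0, Z=1, X=0, W=0) weight 1/648
  (U=1, Y=0, Z=1, X=0, W=2) weight 1/162
  (U=1, Y=0, Z=1, X=1, W=0) weight 1/648
  (U=1, Y=0, Z=1, X=1, W=2) weight 1/162
  (U=1, Y=0, Z=1, X=2, W=0) weight 1/648
  (U=1, Y=0, Z=1, X=2, W=2) weight 1/162
  (U=1, Y=0, Z=1, X=3, W=0) weight 1/648
  (U=1, Y=0, Z=1, X=3, W=2) weight 1/162
  (U=1, Y=1, Z=0, X=0, W=0) weight 1/432
  … 15 more
Group by Z:
  weight(Z=0) = 1/12
  weight(Z=1) = 11/162
Total weight = 1/12 + 11/162 = 49/324
P(Z=0 | obs) = 1/12 / 49/324 = 27/49
P(Z=1 | obs) = 11/162 / 49/324 = 22/49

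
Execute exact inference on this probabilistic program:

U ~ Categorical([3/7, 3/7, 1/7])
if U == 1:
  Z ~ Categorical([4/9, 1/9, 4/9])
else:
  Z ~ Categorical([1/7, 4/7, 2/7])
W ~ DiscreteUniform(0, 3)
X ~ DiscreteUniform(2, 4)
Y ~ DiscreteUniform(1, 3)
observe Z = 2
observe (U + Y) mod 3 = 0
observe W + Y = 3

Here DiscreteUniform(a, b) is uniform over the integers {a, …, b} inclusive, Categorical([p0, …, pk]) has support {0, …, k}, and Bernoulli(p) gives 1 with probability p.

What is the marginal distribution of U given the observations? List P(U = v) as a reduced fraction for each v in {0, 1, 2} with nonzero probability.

P(U=0) = 9/26, P(U=1) = 7/13, P(U=2) = 3/26

Enumerate traces; 9 have nonzero weight after conditioning:
  (U=0, Z=2, W=0, X=2, Y=3) weight 1/294
  (U=0, Z=2, W=0, X=3, Y=3) weight 1/294
  (U=0, Z=2, W=0, X=4, Y=3) weight 1/294
  (U=1, Z=2, W=1, X=2, Y=2) weight 1/189
  (U=1, Z=2, W=1, X=3, Y=2) weight 1/189
  (U=1, Z=2, W=1, X=4, Y=2) weight 1/189
  (U=2, Z=2, W=2, X=2, Y=1) weight 1/882
  (U=2, Z=2, W=2, X=3, Y=1) weight 1/882
  … 1 more
Group by U:
  weight(U=0) = 1/98
  weight(U=1) = 1/63
  weight(U=2) = 1/294
Total weight = 1/98 + 1/63 + 1/294 = 13/441
P(U=0 | obs) = 1/98 / 13/441 = 9/26
P(U=1 | obs) = 1/63 / 13/441 = 7/13
P(U=2 | obs) = 1/294 / 13/441 = 3/26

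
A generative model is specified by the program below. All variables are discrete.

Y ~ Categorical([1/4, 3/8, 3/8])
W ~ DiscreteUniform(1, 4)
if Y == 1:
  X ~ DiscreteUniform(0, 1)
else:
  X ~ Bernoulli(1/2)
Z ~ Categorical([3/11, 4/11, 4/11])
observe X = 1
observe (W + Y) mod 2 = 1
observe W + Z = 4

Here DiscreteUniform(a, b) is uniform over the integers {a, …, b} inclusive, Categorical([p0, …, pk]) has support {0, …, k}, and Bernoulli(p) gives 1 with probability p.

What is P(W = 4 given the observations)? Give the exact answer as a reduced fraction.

Enumerate traces; 4 have nonzero weight after conditioning:
  (Y=0, W=3, X=1, Z=1) weight 1/88
  (Y=1, W=2, X=1, Z=2) weight 3/176
  (Y=1, W=4, X=1, Z=0) weight 9/704
  (Y=2, W=3, X=1, Z=1) weight 3/176
Group by W:
  weight(W=2) = 3/176
  weight(W=3) = 5/176
  weight(W=4) = 9/704
Total weight = 3/176 + 5/176 + 9/704 = 41/704
P(W=2 | obs) = 3/176 / 41/704 = 12/41
P(W=3 | obs) = 5/176 / 41/704 = 20/41
P(W=4 | obs) = 9/704 / 41/704 = 9/41

P(W = 4 | obs) = 9/41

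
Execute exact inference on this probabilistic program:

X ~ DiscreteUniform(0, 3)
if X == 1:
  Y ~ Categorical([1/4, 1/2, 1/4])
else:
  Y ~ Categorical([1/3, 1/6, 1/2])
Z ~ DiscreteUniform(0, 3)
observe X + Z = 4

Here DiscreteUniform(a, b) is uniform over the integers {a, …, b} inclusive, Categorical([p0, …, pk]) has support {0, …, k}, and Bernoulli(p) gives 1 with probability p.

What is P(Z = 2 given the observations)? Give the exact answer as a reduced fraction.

Enumerate traces; 9 have nonzero weight after conditioning:
  (X=1, Y=0, Z=3) weight 1/64
  (X=1, Y=1, Z=3) weight 1/32
  (X=1, Y=2, Z=3) weight 1/64
  (X=2, Y=0, Z=2) weight 1/48
  (X=2, Y=1, Z=2) weight 1/96
  (X=2, Y=2, Z=2) weight 1/32
  (X=3, Y=0, Z=1) weight 1/48
  (X=3, Y=1, Z=1) weight 1/96
  … 1 more
Group by Z:
  weight(Z=1) = 1/16
  weight(Z=2) = 1/16
  weight(Z=3) = 1/16
Total weight = 1/16 + 1/16 + 1/16 = 3/16
P(Z=1 | obs) = 1/16 / 3/16 = 1/3
P(Z=2 | obs) = 1/16 / 3/16 = 1/3
P(Z=3 | obs) = 1/16 / 3/16 = 1/3

P(Z = 2 | obs) = 1/3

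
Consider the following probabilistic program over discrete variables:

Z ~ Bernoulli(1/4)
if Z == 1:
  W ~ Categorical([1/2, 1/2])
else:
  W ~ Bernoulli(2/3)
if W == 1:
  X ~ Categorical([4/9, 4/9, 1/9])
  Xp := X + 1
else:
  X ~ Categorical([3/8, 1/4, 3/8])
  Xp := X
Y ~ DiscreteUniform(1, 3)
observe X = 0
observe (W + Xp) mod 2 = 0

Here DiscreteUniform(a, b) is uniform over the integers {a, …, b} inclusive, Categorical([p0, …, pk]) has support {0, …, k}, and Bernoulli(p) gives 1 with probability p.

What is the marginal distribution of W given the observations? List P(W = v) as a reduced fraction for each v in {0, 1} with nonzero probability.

Enumerate traces; 12 have nonzero weight after conditioning:
  (Z=0, W=0, X=0, Y=1) weight 1/32
  (Z=0, W=0, X=0, Y=2) weight 1/32
  (Z=0, W=0, X=0, Y=3) weight 1/32
  (Z=0, W=1, X=0, Y=1) weight 2/27
  (Z=0, W=1, X=0, Y=2) weight 2/27
  (Z=0, W=1, X=0, Y=3) weight 2/27
  (Z=1, W=0, X=0, Y=1) weight 1/64
  (Z=1, W=0, X=0, Y=2) weight 1/64
  … 4 more
Group by W:
  weight(W=0) = 9/64
  weight(W=1) = 5/18
Total weight = 9/64 + 5/18 = 241/576
P(W=0 | obs) = 9/64 / 241/576 = 81/241
P(W=1 | obs) = 5/18 / 241/576 = 160/241

P(W=0) = 81/241, P(W=1) = 160/241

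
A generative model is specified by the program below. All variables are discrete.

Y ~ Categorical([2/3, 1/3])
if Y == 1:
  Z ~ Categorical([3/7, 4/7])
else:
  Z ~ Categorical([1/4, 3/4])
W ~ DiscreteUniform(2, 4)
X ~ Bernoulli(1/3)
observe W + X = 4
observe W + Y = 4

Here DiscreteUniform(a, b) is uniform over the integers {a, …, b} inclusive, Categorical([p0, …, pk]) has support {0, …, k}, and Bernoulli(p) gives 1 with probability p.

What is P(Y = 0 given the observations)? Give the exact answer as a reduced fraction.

P(Y = 0 | obs) = 4/5

Enumerate traces; 4 have nonzero weight after conditioning:
  (Y=0, Z=0, W=4, X=0) weight 1/27
  (Y=0, Z=1, W=4, X=0) weight 1/9
  (Y=1, Z=0, W=3, X=1) weight 1/63
  (Y=1, Z=1, W=3, X=1) weight 4/189
Group by Y:
  weight(Y=0) = 4/27
  weight(Y=1) = 1/27
Total weight = 4/27 + 1/27 = 5/27
P(Y=0 | obs) = 4/27 / 5/27 = 4/5
P(Y=1 | obs) = 1/27 / 5/27 = 1/5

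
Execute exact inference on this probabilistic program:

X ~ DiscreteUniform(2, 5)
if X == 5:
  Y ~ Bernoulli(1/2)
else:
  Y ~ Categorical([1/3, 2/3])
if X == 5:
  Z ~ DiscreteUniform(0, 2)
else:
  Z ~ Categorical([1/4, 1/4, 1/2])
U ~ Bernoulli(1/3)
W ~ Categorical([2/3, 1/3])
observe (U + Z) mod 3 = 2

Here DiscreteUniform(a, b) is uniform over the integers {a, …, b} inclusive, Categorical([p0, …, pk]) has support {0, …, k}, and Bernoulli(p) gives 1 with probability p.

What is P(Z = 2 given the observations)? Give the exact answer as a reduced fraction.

P(Z = 2 | obs) = 44/57

Enumerate traces; 32 have nonzero weight after conditioning:
  (X=2, Y=0, Z=1, U=1, W=0) weight 1/216
  (X=2, Y=0, Z=1, U=1, W=1) weight 1/432
  (X=2, Y=0, Z=2, U=0, W=0) weight 1/54
  (X=2, Y=0, Z=2, U=0, W=1) weight 1/108
  (X=2, Y=1, Z=1, U=1, W=0) weight 1/108
  (X=2, Y=1, Z=1, U=1, W=1) weight 1/216
  (X=2, Y=1, Z=2, U=0, W=0) weight 1/27
  (X=2, Y=1, Z=2, U=0, W=1) weight 1/54
  … 24 more
Group by Z:
  weight(Z=1) = 13/144
  weight(Z=2) = 11/36
Total weight = 13/144 + 11/36 = 19/48
P(Z=1 | obs) = 13/144 / 19/48 = 13/57
P(Z=2 | obs) = 11/36 / 19/48 = 44/57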